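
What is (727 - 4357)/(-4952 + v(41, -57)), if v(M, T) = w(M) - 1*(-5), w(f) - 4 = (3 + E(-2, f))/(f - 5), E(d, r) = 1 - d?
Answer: 21780/29657 ≈ 0.73440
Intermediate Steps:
w(f) = 4 + 6/(-5 + f) (w(f) = 4 + (3 + (1 - 1*(-2)))/(f - 5) = 4 + (3 + (1 + 2))/(-5 + f) = 4 + (3 + 3)/(-5 + f) = 4 + 6/(-5 + f))
v(M, T) = 5 + 2*(-7 + 2*M)/(-5 + M) (v(M, T) = 2*(-7 + 2*M)/(-5 + M) - 1*(-5) = 2*(-7 + 2*M)/(-5 + M) + 5 = 5 + 2*(-7 + 2*M)/(-5 + M))
(727 - 4357)/(-4952 + v(41, -57)) = (727 - 4357)/(-4952 + 3*(-13 + 3*41)/(-5 + 41)) = -3630/(-4952 + 3*(-13 + 123)/36) = -3630/(-4952 + 3*(1/36)*110) = -3630/(-4952 + 55/6) = -3630/(-29657/6) = -3630*(-6/29657) = 21780/29657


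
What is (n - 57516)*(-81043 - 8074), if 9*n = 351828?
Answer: 1641891608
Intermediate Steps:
n = 39092 (n = (1/9)*351828 = 39092)
(n - 57516)*(-81043 - 8074) = (39092 - 57516)*(-81043 - 8074) = -18424*(-89117) = 1641891608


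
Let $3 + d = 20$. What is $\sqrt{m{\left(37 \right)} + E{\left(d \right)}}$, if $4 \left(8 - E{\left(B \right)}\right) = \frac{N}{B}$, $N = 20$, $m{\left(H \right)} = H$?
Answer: $\frac{2 \sqrt{3230}}{17} \approx 6.6862$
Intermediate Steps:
$d = 17$ ($d = -3 + 20 = 17$)
$E{\left(B \right)} = 8 - \frac{5}{B}$ ($E{\left(B \right)} = 8 - \frac{20 \frac{1}{B}}{4} = 8 - \frac{5}{B}$)
$\sqrt{m{\left(37 \right)} + E{\left(d \right)}} = \sqrt{37 + \left(8 - \frac{5}{17}\right)} = \sqrt{37 + \frac{131}{17}} = \sqrt{\frac{760}{17}} = \frac{2 \sqrt{3230}}{17}$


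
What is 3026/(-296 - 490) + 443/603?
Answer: -246080/78993 ≈ -3.1152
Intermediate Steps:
3026/(-296 - 490) + 443/603 = 3026/(-786) + 443*(1/603) = 3026*(-1/786) + 443/603 = -1513/393 + 443/603 = -246080/78993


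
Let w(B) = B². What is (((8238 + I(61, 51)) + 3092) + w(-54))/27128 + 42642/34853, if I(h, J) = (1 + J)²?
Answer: 873775263/472746092 ≈ 1.8483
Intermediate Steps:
(((8238 + I(61, 51)) + 3092) + w(-54))/27128 + 42642/34853 = (((8238 + (1 + 51)²) + 3092) + (-54)²)/27128 + 42642/34853 = (((8238 + 52²) + 3092) + 2916)*(1/27128) + 42642*(1/34853) = (((8238 + 2704) + 3092) + 2916)*(1/27128) + 42642/34853 = ((10942 + 3092) + 2916)*(1/27128) + 42642/34853 = (14034 + 2916)*(1/27128) + 42642/34853 = 16950*(1/27128) + 42642/34853 = 8475/13564 + 42642/34853 = 873775263/472746092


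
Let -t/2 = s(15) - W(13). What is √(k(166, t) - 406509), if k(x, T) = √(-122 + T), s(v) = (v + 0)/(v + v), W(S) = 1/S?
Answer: √(-68700021 + 13*I*√20761)/13 ≈ 0.0086919 + 637.58*I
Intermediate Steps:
s(v) = ½ (s(v) = v/((2*v)) = v*(1/(2*v)) = ½)
t = -11/13 (t = -2*(½ - 1/13) = -2*11/26 = -11/13 ≈ -0.84615)
√(k(166, t) - 406509) = √(√(-122 - 11/13) - 406509) = √(√(-1597/13) - 406509) = √(I*√20761/13 - 406509) = √(-406509 + I*√20761/13)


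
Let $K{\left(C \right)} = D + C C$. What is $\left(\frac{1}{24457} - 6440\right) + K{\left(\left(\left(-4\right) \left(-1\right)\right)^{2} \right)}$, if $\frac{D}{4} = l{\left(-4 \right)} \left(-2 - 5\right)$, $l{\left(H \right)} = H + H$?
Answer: $- \frac{145763719}{24457} \approx -5960.0$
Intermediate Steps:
$l{\left(H \right)} = 2 H$
$D = 224$ ($D = 4 \cdot 2 \left(-4\right) \left(-2 - 5\right) = 4 \left(\left(-8\right) \left(-7\right)\right) = 4 \cdot 56 = 224$)
$K{\left(C \right)} = 224 + C^{2}$ ($K{\left(C \right)} = 224 + C C = 224 + C^{2}$)
$\left(\frac{1}{24457} - 6440\right) + K{\left(\left(\left(-4\right) \left(-1\right)\right)^{2} \right)} = \left(\frac{1}{24457} - 6440\right) + \left(224 + \left(\left(\left(-4\right) \left(-1\right)\right)^{2}\right)^{2}\right) = \left(\frac{1}{24457} - 6440\right) + \left(224 + \left(4^{2}\right)^{2}\right) = - \frac{157503079}{24457} + \left(224 + 16^{2}\right) = - \frac{157503079}{24457} + \left(224 + 256\right) = - \frac{157503079}{24457} + 480 = - \frac{145763719}{24457}$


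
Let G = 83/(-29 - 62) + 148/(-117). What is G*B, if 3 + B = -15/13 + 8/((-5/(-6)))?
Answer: -210394/17745 ≈ -11.857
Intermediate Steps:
B = 354/65 (B = -3 + (-15/13 + 8/((-5/(-6)))) = -3 + (-15*1/13 + 8/((-5*(-⅙)))) = -3 + (-15/13 + 8/(⅚)) = -3 + (-15/13 + 8*(6/5)) = -3 + (-15/13 + 48/5) = -3 + 549/65 = 354/65 ≈ 5.4462)
G = -1783/819 (G = 83/(-91) + 148*(-1/117) = 83*(-1/91) - 148/117 = -83/91 - 148/117 = -1783/819 ≈ -2.1770)
G*B = -1783/819*354/65 = -210394/17745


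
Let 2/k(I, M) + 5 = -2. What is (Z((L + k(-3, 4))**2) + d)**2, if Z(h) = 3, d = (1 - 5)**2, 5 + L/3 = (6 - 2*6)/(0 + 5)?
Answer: 361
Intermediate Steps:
k(I, M) = -2/7 (k(I, M) = 2/(-5 - 2) = 2/(-7) = 2*(-1/7) = -2/7)
L = -93/5 (L = -15 + 3*((6 - 2*6)/(0 + 5)) = -15 + 3*((6 - 12)/5) = -15 + 3*(-6*1/5) = -15 + 3*(-6/5) = -15 - 18/5 = -93/5 ≈ -18.600)
d = 16 (d = (-4)**2 = 16)
(Z((L + k(-3, 4))**2) + d)**2 = (3 + 16)**2 = 19**2 = 361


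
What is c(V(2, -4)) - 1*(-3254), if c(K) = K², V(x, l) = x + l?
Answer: 3258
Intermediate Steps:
V(x, l) = l + x
c(V(2, -4)) - 1*(-3254) = (-4 + 2)² - 1*(-3254) = (-2)² + 3254 = 4 + 3254 = 3258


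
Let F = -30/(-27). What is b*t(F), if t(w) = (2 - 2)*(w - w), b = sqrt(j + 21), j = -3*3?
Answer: 0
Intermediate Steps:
F = 10/9 (F = -30*(-1/27) = 10/9 ≈ 1.1111)
j = -9
b = 2*sqrt(3) (b = sqrt(-9 + 21) = sqrt(12) = 2*sqrt(3) ≈ 3.4641)
t(w) = 0 (t(w) = 0*0 = 0)
b*t(F) = (2*sqrt(3))*0 = 0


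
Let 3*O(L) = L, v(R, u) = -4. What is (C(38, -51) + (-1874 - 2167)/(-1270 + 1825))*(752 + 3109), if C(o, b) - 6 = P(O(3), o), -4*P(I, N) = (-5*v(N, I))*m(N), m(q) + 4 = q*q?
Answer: -5143767057/185 ≈ -2.7804e+7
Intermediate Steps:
m(q) = -4 + q² (m(q) = -4 + q*q = -4 + q²)
O(L) = L/3
P(I, N) = 20 - 5*N² (P(I, N) = -(-5*(-4))*(-4 + N²)/4 = -5*(-4 + N²) = -(-80 + 20*N²)/4 = 20 - 5*N²)
C(o, b) = 26 - 5*o² (C(o, b) = 6 + (20 - 5*o²) = 26 - 5*o²)
(C(38, -51) + (-1874 - 2167)/(-1270 + 1825))*(752 + 3109) = ((26 - 5*38²) + (-1874 - 2167)/(-1270 + 1825))*(752 + 3109) = ((26 - 5*1444) - 4041/555)*3861 = ((26 - 7220) - 4041*1/555)*3861 = (-7194 - 1347/185)*3861 = -1332237/185*3861 = -5143767057/185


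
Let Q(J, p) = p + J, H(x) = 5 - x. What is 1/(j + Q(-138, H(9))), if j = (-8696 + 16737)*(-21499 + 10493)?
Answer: -1/88499388 ≈ -1.1300e-8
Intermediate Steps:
j = -88499246 (j = 8041*(-11006) = -88499246)
Q(J, p) = J + p
1/(j + Q(-138, H(9))) = 1/(-88499246 + (-138 + (5 - 1*9))) = 1/(-88499246 + (-138 + (5 - 9))) = 1/(-88499246 + (-138 - 4)) = 1/(-88499246 - 142) = 1/(-88499388) = -1/88499388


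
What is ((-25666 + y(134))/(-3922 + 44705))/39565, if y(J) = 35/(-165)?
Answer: -169397/10649624007 ≈ -1.5906e-5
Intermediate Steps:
y(J) = -7/33 (y(J) = 35*(-1/165) = -7/33)
((-25666 + y(134))/(-3922 + 44705))/39565 = ((-25666 - 7/33)/(-3922 + 44705))/39565 = -846985/33/40783*(1/39565) = -846985/33*1/40783*(1/39565) = -846985/1345839*1/39565 = -169397/10649624007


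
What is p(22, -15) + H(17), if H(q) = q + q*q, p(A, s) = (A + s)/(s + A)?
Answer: 307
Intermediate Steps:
p(A, s) = 1 (p(A, s) = (A + s)/(A + s) = 1)
H(q) = q + q²
p(22, -15) + H(17) = 1 + 17*(1 + 17) = 1 + 17*18 = 1 + 306 = 307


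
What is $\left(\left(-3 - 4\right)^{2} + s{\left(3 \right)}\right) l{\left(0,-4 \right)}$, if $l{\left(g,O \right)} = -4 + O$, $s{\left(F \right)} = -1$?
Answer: $-384$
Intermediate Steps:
$\left(\left(-3 - 4\right)^{2} + s{\left(3 \right)}\right) l{\left(0,-4 \right)} = \left(\left(-3 - 4\right)^{2} - 1\right) \left(-4 - 4\right) = \left(\left(-7\right)^{2} - 1\right) \left(-8\right) = \left(49 - 1\right) \left(-8\right) = 48 \left(-8\right) = -384$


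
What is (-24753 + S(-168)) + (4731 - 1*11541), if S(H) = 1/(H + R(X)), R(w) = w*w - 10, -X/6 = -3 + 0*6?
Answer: -4608197/146 ≈ -31563.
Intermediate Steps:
X = 18 (X = -6*(-3 + 0*6) = -6*(-3 + 0) = -6*(-3) = 18)
R(w) = -10 + w² (R(w) = w² - 10 = -10 + w²)
S(H) = 1/(314 + H) (S(H) = 1/(H + (-10 + 18²)) = 1/(H + (-10 + 324)) = 1/(H + 314) = 1/(314 + H))
(-24753 + S(-168)) + (4731 - 1*11541) = (-24753 + 1/(314 - 168)) + (4731 - 1*11541) = (-24753 + 1/146) + (4731 - 11541) = (-24753 + 1/146) - 6810 = -3613937/146 - 6810 = -4608197/146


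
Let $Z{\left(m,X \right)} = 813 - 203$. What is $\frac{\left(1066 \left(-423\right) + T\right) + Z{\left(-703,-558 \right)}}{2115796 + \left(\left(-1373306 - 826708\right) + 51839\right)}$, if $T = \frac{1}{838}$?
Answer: $\frac{377358103}{27133602} \approx 13.907$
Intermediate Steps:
$Z{\left(m,X \right)} = 610$
$T = \frac{1}{838} \approx 0.0011933$
$\frac{\left(1066 \left(-423\right) + T\right) + Z{\left(-703,-558 \right)}}{2115796 + \left(\left(-1373306 - 826708\right) + 51839\right)} = \frac{\left(1066 \left(-423\right) + \frac{1}{838}\right) + 610}{2115796 + \left(\left(-1373306 - 826708\right) + 51839\right)} = \frac{\left(-450918 + \frac{1}{838}\right) + 610}{2115796 + \left(\left(-1373306 - 826708\right) + 51839\right)} = \frac{- \frac{377869283}{838} + 610}{2115796 + \left(\left(-1373306 - 826708\right) + 51839\right)} = - \frac{377358103}{838 \left(2115796 + \left(-2200014 + 51839\right)\right)} = - \frac{377358103}{838 \left(2115796 - 2148175\right)} = - \frac{377358103}{838 \left(-32379\right)} = \left(- \frac{377358103}{838}\right) \left(- \frac{1}{32379}\right) = \frac{377358103}{27133602}$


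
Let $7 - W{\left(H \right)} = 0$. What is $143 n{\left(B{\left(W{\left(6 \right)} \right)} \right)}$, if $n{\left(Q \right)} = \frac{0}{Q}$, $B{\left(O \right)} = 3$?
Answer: $0$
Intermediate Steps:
$W{\left(H \right)} = 7$ ($W{\left(H \right)} = 7 - 0 = 7 + 0 = 7$)
$n{\left(Q \right)} = 0$
$143 n{\left(B{\left(W{\left(6 \right)} \right)} \right)} = 143 \cdot 0 = 0$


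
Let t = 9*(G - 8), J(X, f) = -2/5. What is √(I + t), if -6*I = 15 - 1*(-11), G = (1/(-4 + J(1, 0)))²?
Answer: I*√330483/66 ≈ 8.7103*I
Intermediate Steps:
J(X, f) = -⅖ (J(X, f) = -2*⅕ = -⅖)
G = 25/484 (G = (1/(-4 - ⅖))² = (1/(-22/5))² = (-5/22)² = 25/484 ≈ 0.051653)
t = -34623/484 (t = 9*(25/484 - 8) = 9*(-3847/484) = -34623/484 ≈ -71.535)
I = -13/3 (I = -(15 - 1*(-11))/6 = -(15 + 11)/6 = -⅙*26 = -13/3 ≈ -4.3333)
√(I + t) = √(-13/3 - 34623/484) = √(-110161/1452) = I*√330483/66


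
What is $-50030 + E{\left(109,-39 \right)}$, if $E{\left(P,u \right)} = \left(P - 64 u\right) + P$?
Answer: $-47316$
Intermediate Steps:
$E{\left(P,u \right)} = - 64 u + 2 P$
$-50030 + E{\left(109,-39 \right)} = -50030 + \left(\left(-64\right) \left(-39\right) + 2 \cdot 109\right) = -50030 + \left(2496 + 218\right) = -50030 + 2714 = -47316$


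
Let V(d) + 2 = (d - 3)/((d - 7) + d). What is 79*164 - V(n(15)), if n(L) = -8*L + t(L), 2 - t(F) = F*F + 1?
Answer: 9005463/695 ≈ 12958.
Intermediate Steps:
t(F) = 1 - F² (t(F) = 2 - (F*F + 1) = 2 - (F² + 1) = 2 - (1 + F²) = 2 + (-1 - F²) = 1 - F²)
n(L) = 1 - L² - 8*L (n(L) = -8*L + (1 - L²) = 1 - L² - 8*L)
V(d) = -2 + (-3 + d)/(-7 + 2*d) (V(d) = -2 + (d - 3)/((d - 7) + d) = -2 + (-3 + d)/((-7 + d) + d) = -2 + (-3 + d)/(-7 + 2*d))
79*164 - V(n(15)) = 79*164 - (11 - 3*(1 - 1*15² - 8*15))/(-7 + 2*(1 - 1*15² - 8*15)) = 12956 - (11 - 3*(1 - 1*225 - 120))/(-7 + 2*(1 - 1*225 - 120)) = 12956 - (11 - 3*(1 - 225 - 120))/(-7 + 2*(1 - 225 - 120)) = 12956 - (11 - 3*(-344))/(-7 + 2*(-344)) = 12956 - (11 + 1032)/(-7 - 688) = 12956 - 1043/(-695) = 12956 - (-1)*1043/695 = 12956 - 1*(-1043/695) = 12956 + 1043/695 = 9005463/695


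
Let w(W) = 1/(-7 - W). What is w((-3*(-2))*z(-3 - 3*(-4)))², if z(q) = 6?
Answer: 1/1849 ≈ 0.00054083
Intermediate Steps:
w((-3*(-2))*z(-3 - 3*(-4)))² = (-1/(7 - 3*(-2)*6))² = (-1/(7 + 6*6))² = (-1/(7 + 36))² = (-1/43)² = 1/1849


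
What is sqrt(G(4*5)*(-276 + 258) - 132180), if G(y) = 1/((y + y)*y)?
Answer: I*sqrt(52872009)/20 ≈ 363.57*I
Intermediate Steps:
G(y) = 1/(2*y**2) (G(y) = 1/(((2*y))*y) = (1/(2*y))/y = 1/(2*y**2))
sqrt(G(4*5)*(-276 + 258) - 132180) = sqrt((1/(2*(4*5)**2))*(-276 + 258) - 132180) = sqrt(((1/2)/20**2)*(-18) - 132180) = sqrt(((1/2)*(1/400))*(-18) - 132180) = sqrt((1/800)*(-18) - 132180) = sqrt(-9/400 - 132180) = sqrt(-52872009/400) = I*sqrt(52872009)/20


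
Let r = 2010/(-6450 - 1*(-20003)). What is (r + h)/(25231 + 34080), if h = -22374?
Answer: -303232812/803841983 ≈ -0.37723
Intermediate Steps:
r = 2010/13553 (r = 2010/(-6450 + 20003) = 2010/13553 ≈ 0.14831)
(r + h)/(25231 + 34080) = (2010/13553 - 22374)/(25231 + 34080) = -303232812/13553/59311 = -303232812/13553*1/59311 = -303232812/803841983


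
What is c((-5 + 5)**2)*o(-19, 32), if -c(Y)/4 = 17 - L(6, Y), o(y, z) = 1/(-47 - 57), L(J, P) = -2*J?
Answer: 29/26 ≈ 1.1154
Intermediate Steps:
o(y, z) = -1/104 (o(y, z) = 1/(-104) = -1/104)
c(Y) = -116 (c(Y) = -4*(17 - (-2)*6) = -4*(17 - 1*(-12)) = -4*(17 + 12) = -4*29 = -116)
c((-5 + 5)**2)*o(-19, 32) = -116*(-1/104) = 29/26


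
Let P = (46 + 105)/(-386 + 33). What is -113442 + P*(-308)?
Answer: -39998518/353 ≈ -1.1331e+5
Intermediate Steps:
P = -151/353 (P = 151/(-353) = 151*(-1/353) = -151/353 ≈ -0.42776)
-113442 + P*(-308) = -113442 - 151/353*(-308) = -113442 + 46508/353 = -39998518/353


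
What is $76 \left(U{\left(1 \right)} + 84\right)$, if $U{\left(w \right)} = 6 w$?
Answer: $6840$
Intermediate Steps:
$76 \left(U{\left(1 \right)} + 84\right) = 76 \left(6 \cdot 1 + 84\right) = 76 \left(6 + 84\right) = 76 \cdot 90 = 6840$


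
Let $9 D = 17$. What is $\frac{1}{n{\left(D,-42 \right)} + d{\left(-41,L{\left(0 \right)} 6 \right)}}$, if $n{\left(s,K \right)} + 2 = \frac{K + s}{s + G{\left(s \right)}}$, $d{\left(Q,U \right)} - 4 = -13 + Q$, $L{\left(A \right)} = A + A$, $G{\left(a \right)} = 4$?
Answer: $- \frac{53}{3117} \approx -0.017004$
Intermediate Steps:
$D = \frac{17}{9}$ ($D = \frac{1}{9} \cdot 17 = \frac{17}{9} \approx 1.8889$)
$L{\left(A \right)} = 2 A$
$d{\left(Q,U \right)} = -9 + Q$ ($d{\left(Q,U \right)} = 4 + \left(-13 + Q\right) = -9 + Q$)
$n{\left(s,K \right)} = -2 + \frac{K + s}{4 + s}$ ($n{\left(s,K \right)} = -2 + \frac{K + s}{s + 4} = -2 + \frac{K + s}{4 + s}$)
$\frac{1}{n{\left(D,-42 \right)} + d{\left(-41,L{\left(0 \right)} 6 \right)}} = \frac{1}{\frac{-8 - 42 - \frac{17}{9}}{4 + \frac{17}{9}} - 50} = \frac{1}{\frac{-8 - 42 - \frac{17}{9}}{\frac{53}{9}} - 50} = \frac{1}{\frac{9}{53} \left(- \frac{467}{9}\right) - 50} = \frac{1}{- \frac{467}{53} - 50} = \frac{1}{- \frac{3117}{53}} = - \frac{53}{3117}$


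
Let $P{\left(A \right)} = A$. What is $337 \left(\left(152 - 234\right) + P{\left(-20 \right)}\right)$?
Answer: $-34374$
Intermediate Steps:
$337 \left(\left(152 - 234\right) + P{\left(-20 \right)}\right) = 337 \left(\left(152 - 234\right) - 20\right) = 337 \left(-82 - 20\right) = 337 \left(-102\right) = -34374$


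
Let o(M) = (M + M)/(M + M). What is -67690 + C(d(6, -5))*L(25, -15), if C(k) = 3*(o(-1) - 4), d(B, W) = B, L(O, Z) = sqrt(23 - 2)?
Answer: -67690 - 9*sqrt(21) ≈ -67731.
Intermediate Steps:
o(M) = 1 (o(M) = (2*M)/((2*M)) = (2*M)*(1/(2*M)) = 1)
L(O, Z) = sqrt(21)
C(k) = -9 (C(k) = 3*(1 - 4) = 3*(-3) = -9)
-67690 + C(d(6, -5))*L(25, -15) = -67690 - 9*sqrt(21)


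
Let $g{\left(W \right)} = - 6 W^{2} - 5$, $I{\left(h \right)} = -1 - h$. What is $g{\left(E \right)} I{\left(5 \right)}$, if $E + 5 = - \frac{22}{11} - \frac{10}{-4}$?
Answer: $759$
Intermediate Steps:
$E = - \frac{9}{2}$ ($E = -5 - \left(2 - \frac{5}{2}\right) = -5 - - \frac{1}{2} = -5 + \left(-2 + \frac{5}{2}\right) = -5 + \frac{1}{2} = - \frac{9}{2} \approx -4.5$)
$g{\left(W \right)} = -5 - 6 W^{2}$
$g{\left(E \right)} I{\left(5 \right)} = \left(-5 - 6 \left(- \frac{9}{2}\right)^{2}\right) \left(-1 - 5\right) = \left(-5 - \frac{243}{2}\right) \left(-1 - 5\right) = \left(-5 - \frac{243}{2}\right) \left(-6\right) = \left(- \frac{253}{2}\right) \left(-6\right) = 759$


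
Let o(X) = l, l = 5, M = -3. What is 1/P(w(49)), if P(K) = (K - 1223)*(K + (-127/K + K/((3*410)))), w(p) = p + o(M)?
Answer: -11070/668938039 ≈ -1.6549e-5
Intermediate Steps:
o(X) = 5
w(p) = 5 + p (w(p) = p + 5 = 5 + p)
P(K) = (-1223 + K)*(-127/K + 1231*K/1230) (P(K) = (-1223 + K)*(K + (-127/K + K/1230)) = (-1223 + K)*(-127/K + 1231*K/1230))
1/P(w(49)) = 1/((191044830 - (5 + 49)*(156210 - 1231*(5 + 49)² + 1505513*(5 + 49)))/(1230*(5 + 49))) = 1/((1/1230)*(191044830 - 1*54*(156210 - 1231*54² + 1505513*54))/54) = 1/((1/1230)*(1/54)*(191044830 - 1*54*(156210 - 1231*2916 + 81297702))) = 1/((1/1230)*(1/54)*(191044830 - 1*54*(156210 - 3589596 + 81297702))) = 1/((1/1230)*(1/54)*(191044830 - 1*54*77864316)) = 1/((1/1230)*(1/54)*(191044830 - 4204673064)) = 1/((1/1230)*(1/54)*(-4013628234)) = 1/(-668938039/11070) = -11070/668938039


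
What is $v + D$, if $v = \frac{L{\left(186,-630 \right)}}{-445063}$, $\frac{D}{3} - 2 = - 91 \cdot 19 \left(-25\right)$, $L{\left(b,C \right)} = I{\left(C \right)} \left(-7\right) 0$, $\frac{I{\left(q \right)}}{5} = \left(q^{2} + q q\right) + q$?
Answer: $129681$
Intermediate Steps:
$I{\left(q \right)} = 5 q + 10 q^{2}$ ($I{\left(q \right)} = 5 \left(\left(q^{2} + q q\right) + q\right) = 5 \left(\left(q^{2} + q^{2}\right) + q\right) = 5 \left(2 q^{2} + q\right) = 5 \left(q + 2 q^{2}\right) = 5 q + 10 q^{2}$)
$L{\left(b,C \right)} = 0$ ($L{\left(b,C \right)} = 5 C \left(1 + 2 C\right) \left(-7\right) 0 = - 35 C \left(1 + 2 C\right) 0 = 0$)
$D = 129681$ ($D = 6 + 3 \left(- 91 \cdot 19 \left(-25\right)\right) = 6 + 3 \left(\left(-91\right) \left(-475\right)\right) = 6 + 3 \cdot 43225 = 6 + 129675 = 129681$)
$v = 0$ ($v = \frac{0}{-445063} = 0 \left(- \frac{1}{445063}\right) = 0$)
$v + D = 0 + 129681 = 129681$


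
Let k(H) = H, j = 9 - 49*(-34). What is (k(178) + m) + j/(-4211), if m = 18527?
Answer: 78765080/4211 ≈ 18705.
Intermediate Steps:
j = 1675 (j = 9 + 1666 = 1675)
(k(178) + m) + j/(-4211) = (178 + 18527) + 1675/(-4211) = 18705 + 1675*(-1/4211) = 18705 - 1675/4211 = 78765080/4211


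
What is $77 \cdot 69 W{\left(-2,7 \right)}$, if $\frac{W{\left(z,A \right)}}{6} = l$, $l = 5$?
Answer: $159390$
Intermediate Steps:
$W{\left(z,A \right)} = 30$ ($W{\left(z,A \right)} = 6 \cdot 5 = 30$)
$77 \cdot 69 W{\left(-2,7 \right)} = 77 \cdot 69 \cdot 30 = 5313 \cdot 30 = 159390$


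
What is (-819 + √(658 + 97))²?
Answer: (819 - √755)² ≈ 6.2651e+5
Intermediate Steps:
(-819 + √(658 + 97))² = (-819 + √755)²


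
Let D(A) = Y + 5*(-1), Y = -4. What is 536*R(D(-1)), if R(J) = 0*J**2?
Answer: 0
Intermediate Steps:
D(A) = -9 (D(A) = -4 + 5*(-1) = -4 - 5 = -9)
R(J) = 0
536*R(D(-1)) = 536*0 = 0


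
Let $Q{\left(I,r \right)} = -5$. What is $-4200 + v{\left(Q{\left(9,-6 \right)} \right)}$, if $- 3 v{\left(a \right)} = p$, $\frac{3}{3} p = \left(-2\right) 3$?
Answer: $-4198$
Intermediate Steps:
$p = -6$ ($p = \left(-2\right) 3 = -6$)
$v{\left(a \right)} = 2$ ($v{\left(a \right)} = \left(- \frac{1}{3}\right) \left(-6\right) = 2$)
$-4200 + v{\left(Q{\left(9,-6 \right)} \right)} = -4200 + 2 = -4198$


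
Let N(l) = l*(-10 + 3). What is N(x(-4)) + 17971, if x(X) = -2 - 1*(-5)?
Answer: 17950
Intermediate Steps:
x(X) = 3 (x(X) = -2 + 5 = 3)
N(l) = -7*l (N(l) = l*(-7) = -7*l)
N(x(-4)) + 17971 = -7*3 + 17971 = -21 + 17971 = 17950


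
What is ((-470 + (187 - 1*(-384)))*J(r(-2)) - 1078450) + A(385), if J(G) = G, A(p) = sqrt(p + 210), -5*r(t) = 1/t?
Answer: -10784399/10 + sqrt(595) ≈ -1.0784e+6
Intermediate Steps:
r(t) = -1/(5*t)
A(p) = sqrt(210 + p)
((-470 + (187 - 1*(-384)))*J(r(-2)) - 1078450) + A(385) = ((-470 + (187 - 1*(-384)))*(-1/5/(-2)) - 1078450) + sqrt(210 + 385) = ((-470 + (187 + 384))*(-1/5*(-1/2)) - 1078450) + sqrt(595) = ((-470 + 571)*(1/10) - 1078450) + sqrt(595) = (101*(1/10) - 1078450) + sqrt(595) = (101/10 - 1078450) + sqrt(595) = -10784399/10 + sqrt(595)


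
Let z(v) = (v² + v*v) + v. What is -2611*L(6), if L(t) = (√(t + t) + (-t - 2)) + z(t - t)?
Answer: 20888 - 5222*√3 ≈ 11843.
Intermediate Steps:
z(v) = v + 2*v² (z(v) = (v² + v²) + v = 2*v² + v = v + 2*v²)
L(t) = -2 - t + √2*√t (L(t) = (√(t + t) + (-t - 2)) + (t - t)*(1 + 2*(t - t)) = (√(2*t) + (-2 - t)) + 0*(1 + 2*0) = (√2*√t + (-2 - t)) + 0*(1 + 0) = (-2 - t + √2*√t) + 0*1 = (-2 - t + √2*√t) + 0 = -2 - t + √2*√t)
-2611*L(6) = -2611*(-2 - 1*6 + √2*√6) = -2611*(-2 - 6 + 2*√3) = -2611*(-8 + 2*√3) = 20888 - 5222*√3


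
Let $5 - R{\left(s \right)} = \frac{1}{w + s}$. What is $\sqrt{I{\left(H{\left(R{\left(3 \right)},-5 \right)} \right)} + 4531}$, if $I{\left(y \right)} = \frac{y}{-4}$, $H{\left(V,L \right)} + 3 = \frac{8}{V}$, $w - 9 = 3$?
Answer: $\frac{\sqrt{24813643}}{74} \approx 67.315$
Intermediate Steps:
$w = 12$ ($w = 9 + 3 = 12$)
$R{\left(s \right)} = 5 - \frac{1}{12 + s}$
$H{\left(V,L \right)} = -3 + \frac{8}{V}$
$I{\left(y \right)} = - \frac{y}{4}$ ($I{\left(y \right)} = y \left(- \frac{1}{4}\right) = - \frac{y}{4}$)
$\sqrt{I{\left(H{\left(R{\left(3 \right)},-5 \right)} \right)} + 4531} = \sqrt{- \frac{-3 + \frac{8}{\frac{1}{12 + 3} \left(59 + 5 \cdot 3\right)}}{4} + 4531} = \sqrt{- \frac{-3 + \frac{8}{\frac{1}{15} \left(59 + 15\right)}}{4} + 4531} = \sqrt{- \frac{-3 + \frac{8}{\frac{1}{15} \cdot 74}}{4} + 4531} = \sqrt{- \frac{-3 + \frac{8}{\frac{74}{15}}}{4} + 4531} = \sqrt{- \frac{-3 + 8 \cdot \frac{15}{74}}{4} + 4531} = \sqrt{- \frac{-3 + \frac{60}{37}}{4} + 4531} = \sqrt{\left(- \frac{1}{4}\right) \left(- \frac{51}{37}\right) + 4531} = \sqrt{\frac{51}{148} + 4531} = \sqrt{\frac{670639}{148}} = \frac{\sqrt{24813643}}{74}$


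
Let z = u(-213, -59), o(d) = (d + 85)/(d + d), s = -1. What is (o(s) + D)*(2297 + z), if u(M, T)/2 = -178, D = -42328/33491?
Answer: -2812411950/33491 ≈ -83975.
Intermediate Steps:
D = -42328/33491 (D = -42328*1/33491 = -42328/33491 ≈ -1.2639)
o(d) = (85 + d)/(2*d) (o(d) = (85 + d)/((2*d)) = (85 + d)*(1/(2*d)) = (85 + d)/(2*d))
u(M, T) = -356 (u(M, T) = 2*(-178) = -356)
z = -356
(o(s) + D)*(2297 + z) = ((½)*(85 - 1)/(-1) - 42328/33491)*(2297 - 356) = ((½)*(-1)*84 - 42328/33491)*1941 = (-42 - 42328/33491)*1941 = -1448950/33491*1941 = -2812411950/33491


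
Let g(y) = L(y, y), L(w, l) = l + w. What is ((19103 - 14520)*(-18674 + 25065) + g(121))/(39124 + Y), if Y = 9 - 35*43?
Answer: 29290195/37628 ≈ 778.42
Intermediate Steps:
g(y) = 2*y (g(y) = y + y = 2*y)
Y = -1496 (Y = 9 - 1505 = -1496)
((19103 - 14520)*(-18674 + 25065) + g(121))/(39124 + Y) = ((19103 - 14520)*(-18674 + 25065) + 2*121)/(39124 - 1496) = (4583*6391 + 242)/37628 = (29289953 + 242)*(1/37628) = 29290195*(1/37628) = 29290195/37628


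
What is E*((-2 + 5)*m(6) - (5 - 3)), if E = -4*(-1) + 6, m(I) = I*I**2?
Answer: 6460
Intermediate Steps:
m(I) = I**3
E = 10 (E = 4 + 6 = 10)
E*((-2 + 5)*m(6) - (5 - 3)) = 10*((-2 + 5)*6**3 - (5 - 3)) = 10*(3*216 - 1*2) = 10*(648 - 2) = 10*646 = 6460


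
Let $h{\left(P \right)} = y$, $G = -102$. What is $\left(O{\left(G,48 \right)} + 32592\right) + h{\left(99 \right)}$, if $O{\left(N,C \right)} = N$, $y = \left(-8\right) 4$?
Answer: $32458$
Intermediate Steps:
$y = -32$
$h{\left(P \right)} = -32$
$\left(O{\left(G,48 \right)} + 32592\right) + h{\left(99 \right)} = \left(-102 + 32592\right) - 32 = 32490 - 32 = 32458$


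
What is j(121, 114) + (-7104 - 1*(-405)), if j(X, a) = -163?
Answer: -6862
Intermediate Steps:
j(121, 114) + (-7104 - 1*(-405)) = -163 + (-7104 - 1*(-405)) = -163 + (-7104 + 405) = -163 - 6699 = -6862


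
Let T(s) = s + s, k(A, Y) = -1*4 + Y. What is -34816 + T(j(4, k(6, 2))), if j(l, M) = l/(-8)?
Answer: -34817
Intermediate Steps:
k(A, Y) = -4 + Y
j(l, M) = -l/8 (j(l, M) = l*(-⅛) = -l/8)
T(s) = 2*s
-34816 + T(j(4, k(6, 2))) = -34816 + 2*(-⅛*4) = -34816 + 2*(-½) = -34816 - 1 = -34817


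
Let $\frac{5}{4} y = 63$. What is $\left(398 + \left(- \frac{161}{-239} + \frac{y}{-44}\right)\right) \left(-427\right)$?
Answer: $- \frac{2231291916}{13145} \approx -1.6974 \cdot 10^{5}$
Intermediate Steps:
$y = \frac{252}{5}$ ($y = \frac{4}{5} \cdot 63 = \frac{252}{5} \approx 50.4$)
$\left(398 + \left(- \frac{161}{-239} + \frac{y}{-44}\right)\right) \left(-427\right) = \left(398 + \left(- \frac{161}{-239} + \frac{252}{5 \left(-44\right)}\right)\right) \left(-427\right) = \left(398 + \left(\left(-161\right) \left(- \frac{1}{239}\right) + \frac{252}{5} \left(- \frac{1}{44}\right)\right)\right) \left(-427\right) = \left(398 + \left(\frac{161}{239} - \frac{63}{55}\right)\right) \left(-427\right) = \left(398 - \frac{6202}{13145}\right) \left(-427\right) = \frac{5225508}{13145} \left(-427\right) = - \frac{2231291916}{13145}$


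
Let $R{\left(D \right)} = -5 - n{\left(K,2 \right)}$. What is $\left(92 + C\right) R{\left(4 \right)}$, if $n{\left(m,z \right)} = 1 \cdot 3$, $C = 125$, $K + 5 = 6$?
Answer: $-1736$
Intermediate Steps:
$K = 1$ ($K = -5 + 6 = 1$)
$n{\left(m,z \right)} = 3$
$R{\left(D \right)} = -8$ ($R{\left(D \right)} = -5 - 3 = -8$)
$\left(92 + C\right) R{\left(4 \right)} = \left(92 + 125\right) \left(-8\right) = 217 \left(-8\right) = -1736$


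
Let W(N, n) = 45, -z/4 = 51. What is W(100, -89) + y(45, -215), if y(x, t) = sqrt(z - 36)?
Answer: 45 + 4*I*sqrt(15) ≈ 45.0 + 15.492*I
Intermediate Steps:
z = -204 (z = -4*51 = -204)
y(x, t) = 4*I*sqrt(15) (y(x, t) = sqrt(-204 - 36) = sqrt(-240) = 4*I*sqrt(15))
W(100, -89) + y(45, -215) = 45 + 4*I*sqrt(15)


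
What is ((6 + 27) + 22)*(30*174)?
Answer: 287100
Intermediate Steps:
((6 + 27) + 22)*(30*174) = (33 + 22)*5220 = 55*5220 = 287100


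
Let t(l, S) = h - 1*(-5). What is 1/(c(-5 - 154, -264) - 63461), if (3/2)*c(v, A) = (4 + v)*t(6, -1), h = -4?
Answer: -3/190693 ≈ -1.5732e-5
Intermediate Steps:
t(l, S) = 1 (t(l, S) = -4 - 1*(-5) = -4 + 5 = 1)
c(v, A) = 8/3 + 2*v/3 (c(v, A) = 2*((4 + v)*1)/3 = 2*(4 + v)/3 = 8/3 + 2*v/3)
1/(c(-5 - 154, -264) - 63461) = 1/((8/3 + 2*(-5 - 154)/3) - 63461) = 1/((8/3 + (⅔)*(-159)) - 63461) = 1/((8/3 - 106) - 63461) = 1/(-310/3 - 63461) = 1/(-190693/3) = -3/190693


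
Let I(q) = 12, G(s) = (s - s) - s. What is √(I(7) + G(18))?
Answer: I*√6 ≈ 2.4495*I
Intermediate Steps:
G(s) = -s (G(s) = 0 - s = -s)
√(I(7) + G(18)) = √(12 - 1*18) = √(12 - 18) = √(-6) = I*√6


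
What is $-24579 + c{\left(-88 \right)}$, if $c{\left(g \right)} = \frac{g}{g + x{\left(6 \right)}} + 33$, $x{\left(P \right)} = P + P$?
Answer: $- \frac{466352}{19} \approx -24545.0$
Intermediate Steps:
$x{\left(P \right)} = 2 P$
$c{\left(g \right)} = 33 + \frac{g}{12 + g}$ ($c{\left(g \right)} = \frac{g}{g + 2 \cdot 6} + 33 = \frac{g}{g + 12} + 33 = \frac{g}{12 + g} + 33 = 33 + \frac{g}{12 + g}$)
$-24579 + c{\left(-88 \right)} = -24579 + \frac{2 \left(198 + 17 \left(-88\right)\right)}{12 - 88} = -24579 + \frac{2 \left(198 - 1496\right)}{-76} = -24579 + 2 \left(- \frac{1}{76}\right) \left(-1298\right) = -24579 + \frac{649}{19} = - \frac{466352}{19}$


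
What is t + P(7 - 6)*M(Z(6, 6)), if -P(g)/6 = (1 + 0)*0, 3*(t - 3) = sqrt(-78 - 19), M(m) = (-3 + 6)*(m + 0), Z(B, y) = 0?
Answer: 3 + I*sqrt(97)/3 ≈ 3.0 + 3.283*I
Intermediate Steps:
M(m) = 3*m
t = 3 + I*sqrt(97)/3 (t = 3 + sqrt(-78 - 19)/3 = 3 + sqrt(-97)/3 = 3 + (I*sqrt(97))/3 = 3 + I*sqrt(97)/3 ≈ 3.0 + 3.283*I)
P(g) = 0 (P(g) = -6*(1 + 0)*0 = -6*0 = 0)
t + P(7 - 6)*M(Z(6, 6)) = (3 + I*sqrt(97)/3) + 0*(3*0) = (3 + I*sqrt(97)/3) + 0*0 = (3 + I*sqrt(97)/3) + 0 = 3 + I*sqrt(97)/3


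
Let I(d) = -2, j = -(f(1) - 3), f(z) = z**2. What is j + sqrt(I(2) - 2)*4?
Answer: 2 + 8*I ≈ 2.0 + 8.0*I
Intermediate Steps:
j = 2 (j = -(1**2 - 3) = -(1 - 3) = -1*(-2) = 2)
j + sqrt(I(2) - 2)*4 = 2 + sqrt(-2 - 2)*4 = 2 + sqrt(-4)*4 = 2 + (2*I)*4 = 2 + 8*I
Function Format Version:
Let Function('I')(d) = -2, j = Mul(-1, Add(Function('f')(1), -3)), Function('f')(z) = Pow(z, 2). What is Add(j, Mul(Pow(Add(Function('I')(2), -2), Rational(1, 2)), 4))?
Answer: Add(2, Mul(8, I)) ≈ Add(2.0000, Mul(8.0000, I))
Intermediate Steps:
j = 2 (j = Mul(-1, Add(Pow(1, 2), -3)) = Mul(-1, Add(1, -3)) = Mul(-1, -2) = 2)
Add(j, Mul(Pow(Add(Function('I')(2), -2), Rational(1, 2)), 4)) = Add(2, Mul(Pow(Add(-2, -2), Rational(1, 2)), 4)) = Add(2, Mul(Pow(-4, Rational(1, 2)), 4)) = Add(2, Mul(Mul(2, I), 4)) = Add(2, Mul(8, I))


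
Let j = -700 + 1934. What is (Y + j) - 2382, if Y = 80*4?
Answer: -828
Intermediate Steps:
j = 1234
Y = 320
(Y + j) - 2382 = (320 + 1234) - 2382 = 1554 - 2382 = -828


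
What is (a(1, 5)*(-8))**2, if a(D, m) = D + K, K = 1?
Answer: 256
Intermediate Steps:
a(D, m) = 1 + D (a(D, m) = D + 1 = 1 + D)
(a(1, 5)*(-8))**2 = ((1 + 1)*(-8))**2 = (2*(-8))**2 = (-16)**2 = 256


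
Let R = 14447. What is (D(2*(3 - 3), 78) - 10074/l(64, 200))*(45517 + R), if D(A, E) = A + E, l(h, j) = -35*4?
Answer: 314721054/35 ≈ 8.9920e+6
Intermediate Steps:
l(h, j) = -140
(D(2*(3 - 3), 78) - 10074/l(64, 200))*(45517 + R) = ((2*(3 - 3) + 78) - 10074/(-140))*(45517 + 14447) = ((2*0 + 78) - 10074*(-1/140))*59964 = ((0 + 78) + 5037/70)*59964 = (78 + 5037/70)*59964 = (10497/70)*59964 = 314721054/35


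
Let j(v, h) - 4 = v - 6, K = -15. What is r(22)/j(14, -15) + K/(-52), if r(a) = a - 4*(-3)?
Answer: 487/156 ≈ 3.1218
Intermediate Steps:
j(v, h) = -2 + v (j(v, h) = 4 + (v - 6) = 4 + (-6 + v) = -2 + v)
r(a) = 12 + a (r(a) = a + 12 = 12 + a)
r(22)/j(14, -15) + K/(-52) = (12 + 22)/(-2 + 14) - 15/(-52) = 34/12 - 15*(-1/52) = 34*(1/12) + 15/52 = 17/6 + 15/52 = 487/156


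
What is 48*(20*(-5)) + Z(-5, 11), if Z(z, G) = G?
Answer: -4789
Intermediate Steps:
48*(20*(-5)) + Z(-5, 11) = 48*(20*(-5)) + 11 = 48*(-100) + 11 = -4800 + 11 = -4789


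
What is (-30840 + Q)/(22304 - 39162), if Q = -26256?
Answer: 28548/8429 ≈ 3.3869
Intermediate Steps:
(-30840 + Q)/(22304 - 39162) = (-30840 - 26256)/(22304 - 39162) = -57096/(-16858) = -57096*(-1/16858) = 28548/8429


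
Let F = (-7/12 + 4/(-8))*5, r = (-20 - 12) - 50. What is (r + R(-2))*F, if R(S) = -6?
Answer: 1430/3 ≈ 476.67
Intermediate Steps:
r = -82 (r = -32 - 50 = -82)
F = -65/12 (F = (-7*1/12 + 4*(-⅛))*5 = (-7/12 - ½)*5 = -13/12*5 = -65/12 ≈ -5.4167)
(r + R(-2))*F = (-82 - 6)*(-65/12) = -88*(-65/12) = 1430/3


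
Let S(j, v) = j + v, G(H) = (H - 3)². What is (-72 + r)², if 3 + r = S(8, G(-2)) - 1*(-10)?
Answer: 1024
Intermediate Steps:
G(H) = (-3 + H)²
r = 40 (r = -3 + ((8 + (-3 - 2)²) - 1*(-10)) = -3 + ((8 + (-5)²) + 10) = -3 + ((8 + 25) + 10) = -3 + (33 + 10) = -3 + 43 = 40)
(-72 + r)² = (-72 + 40)² = (-32)² = 1024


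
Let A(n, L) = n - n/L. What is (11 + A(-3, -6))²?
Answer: 225/4 ≈ 56.250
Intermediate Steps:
A(n, L) = n - n/L
(11 + A(-3, -6))² = (11 + (-3 - 1*(-3)/(-6)))² = (11 + (-3 - 1*(-3)*(-⅙)))² = (11 + (-3 - ½))² = (11 - 7/2)² = (15/2)² = 225/4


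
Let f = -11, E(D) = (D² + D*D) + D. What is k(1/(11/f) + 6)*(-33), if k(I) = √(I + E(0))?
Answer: -33*√5 ≈ -73.790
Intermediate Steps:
E(D) = D + 2*D² (E(D) = (D² + D²) + D = 2*D² + D = D + 2*D²)
k(I) = √I (k(I) = √(I + 0*(1 + 2*0)) = √(I + 0*(1 + 0)) = √(I + 0*1) = √(I + 0) = √I)
k(1/(11/f) + 6)*(-33) = √(1/(11/(-11)) + 6)*(-33) = √(1/(11*(-1/11)) + 6)*(-33) = √(1/(-1) + 6)*(-33) = √(-1 + 6)*(-33) = √5*(-33) = -33*√5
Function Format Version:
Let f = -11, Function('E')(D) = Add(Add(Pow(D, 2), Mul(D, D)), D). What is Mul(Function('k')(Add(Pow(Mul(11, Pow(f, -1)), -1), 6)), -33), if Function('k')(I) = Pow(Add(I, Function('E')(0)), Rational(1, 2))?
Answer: Mul(-33, Pow(5, Rational(1, 2))) ≈ -73.790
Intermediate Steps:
Function('E')(D) = Add(D, Mul(2, Pow(D, 2))) (Function('E')(D) = Add(Add(Pow(D, 2), Pow(D, 2)), D) = Add(Mul(2, Pow(D, 2)), D) = Add(D, Mul(2, Pow(D, 2))))
Function('k')(I) = Pow(I, Rational(1, 2)) (Function('k')(I) = Pow(Add(I, Mul(0, Add(1, Mul(2, 0)))), Rational(1, 2)) = Pow(Add(I, Mul(0, Add(1, 0))), Rational(1, 2)) = Pow(Add(I, Mul(0, 1)), Rational(1, 2)) = Pow(Add(I, 0), Rational(1, 2)) = Pow(I, Rational(1, 2)))
Mul(Function('k')(Add(Pow(Mul(11, Pow(f, -1)), -1), 6)), -33) = Mul(Pow(Add(Pow(Mul(11, Pow(-11, -1)), -1), 6), Rational(1, 2)), -33) = Mul(Pow(Add(Pow(Mul(11, Rational(-1, 11)), -1), 6), Rational(1, 2)), -33) = Mul(Pow(Add(Pow(-1, -1), 6), Rational(1, 2)), -33) = Mul(Pow(Add(-1, 6), Rational(1, 2)), -33) = Mul(Pow(5, Rational(1, 2)), -33) = Mul(-33, Pow(5, Rational(1, 2)))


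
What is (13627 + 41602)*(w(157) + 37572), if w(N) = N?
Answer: 2083734941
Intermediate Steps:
(13627 + 41602)*(w(157) + 37572) = (13627 + 41602)*(157 + 37572) = 55229*37729 = 2083734941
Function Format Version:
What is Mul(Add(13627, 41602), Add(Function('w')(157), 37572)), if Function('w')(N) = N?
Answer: 2083734941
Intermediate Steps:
Mul(Add(13627, 41602), Add(Function('w')(157), 37572)) = Mul(Add(13627, 41602), Add(157, 37572)) = Mul(55229, 37729) = 2083734941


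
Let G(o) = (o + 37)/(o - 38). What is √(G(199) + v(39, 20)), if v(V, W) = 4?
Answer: 4*√8855/161 ≈ 2.3379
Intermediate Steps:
G(o) = (37 + o)/(-38 + o)
√(G(199) + v(39, 20)) = √((37 + 199)/(-38 + 199) + 4) = √(236/161 + 4) = √(880/161) = 4*√8855/161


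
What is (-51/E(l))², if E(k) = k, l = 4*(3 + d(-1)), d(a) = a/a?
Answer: 2601/256 ≈ 10.160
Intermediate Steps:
d(a) = 1
l = 16 (l = 4*(3 + 1) = 4*4 = 16)
(-51/E(l))² = (-51/16)² = 2601/256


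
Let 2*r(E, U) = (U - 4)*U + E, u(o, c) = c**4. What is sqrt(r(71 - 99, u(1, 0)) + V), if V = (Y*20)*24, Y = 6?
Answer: sqrt(2866) ≈ 53.535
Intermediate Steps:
r(E, U) = E/2 + U*(-4 + U)/2 (r(E, U) = ((U - 4)*U + E)/2 = ((-4 + U)*U + E)/2 = (U*(-4 + U) + E)/2 = (E + U*(-4 + U))/2 = E/2 + U*(-4 + U)/2)
V = 2880 (V = (6*20)*24 = 120*24 = 2880)
sqrt(r(71 - 99, u(1, 0)) + V) = sqrt(((71 - 99)/2 + (0**4)**2/2 - 2*0**4) + 2880) = sqrt(((1/2)*(-28) + (1/2)*0**2 - 2*0) + 2880) = sqrt((-14 + (1/2)*0 + 0) + 2880) = sqrt((-14 + 0 + 0) + 2880) = sqrt(-14 + 2880) = sqrt(2866)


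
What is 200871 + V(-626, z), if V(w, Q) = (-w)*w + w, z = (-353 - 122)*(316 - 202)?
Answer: -191631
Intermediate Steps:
z = -54150 (z = -475*114 = -54150)
V(w, Q) = w - w**2 (V(w, Q) = -w**2 + w = w - w**2)
200871 + V(-626, z) = 200871 - 626*(1 - 1*(-626)) = 200871 - 626*(1 + 626) = 200871 - 626*627 = 200871 - 392502 = -191631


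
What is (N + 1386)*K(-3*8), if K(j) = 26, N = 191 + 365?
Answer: 50492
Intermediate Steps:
N = 556
(N + 1386)*K(-3*8) = (556 + 1386)*26 = 1942*26 = 50492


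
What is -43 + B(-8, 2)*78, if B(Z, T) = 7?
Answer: 503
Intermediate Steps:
-43 + B(-8, 2)*78 = -43 + 7*78 = -43 + 546 = 503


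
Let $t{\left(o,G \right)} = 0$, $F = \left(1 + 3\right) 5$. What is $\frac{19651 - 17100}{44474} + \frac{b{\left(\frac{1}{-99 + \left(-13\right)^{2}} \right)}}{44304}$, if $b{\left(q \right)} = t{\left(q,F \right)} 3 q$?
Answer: $\frac{2551}{44474} \approx 0.057359$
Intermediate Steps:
$F = 20$ ($F = 4 \cdot 5 = 20$)
$b{\left(q \right)} = 0$ ($b{\left(q \right)} = 0 \cdot 3 q = 0 q = 0$)
$\frac{19651 - 17100}{44474} + \frac{b{\left(\frac{1}{-99 + \left(-13\right)^{2}} \right)}}{44304} = \frac{19651 - 17100}{44474} + \frac{0}{44304} = 2551 \cdot \frac{1}{44474} + 0 \cdot \frac{1}{44304} = \frac{2551}{44474} + 0 = \frac{2551}{44474}$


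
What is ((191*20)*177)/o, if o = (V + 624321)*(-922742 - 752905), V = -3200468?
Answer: 225380/1438904330703 ≈ 1.5663e-7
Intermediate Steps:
o = 4316712992109 (o = (-3200468 + 624321)*(-922742 - 752905) = -2576147*(-1675647) = 4316712992109)
((191*20)*177)/o = ((191*20)*177)/4316712992109 = (3820*177)*(1/4316712992109) = 676140*(1/4316712992109) = 225380/1438904330703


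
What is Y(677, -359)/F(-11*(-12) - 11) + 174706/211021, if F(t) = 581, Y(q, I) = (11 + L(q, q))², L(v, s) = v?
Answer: 99987028410/122603201 ≈ 815.53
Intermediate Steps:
Y(q, I) = (11 + q)²
Y(677, -359)/F(-11*(-12) - 11) + 174706/211021 = (11 + 677)²/581 + 174706/211021 = 688²*(1/581) + 174706*(1/211021) = 473344*(1/581) + 174706/211021 = 473344/581 + 174706/211021 = 99987028410/122603201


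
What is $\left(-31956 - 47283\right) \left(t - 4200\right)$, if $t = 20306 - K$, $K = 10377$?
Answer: $-453960231$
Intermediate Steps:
$t = 9929$ ($t = 20306 - 10377 = 9929$)
$\left(-31956 - 47283\right) \left(t - 4200\right) = \left(-31956 - 47283\right) \left(9929 - 4200\right) = \left(-79239\right) 5729 = -453960231$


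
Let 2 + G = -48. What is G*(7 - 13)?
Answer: 300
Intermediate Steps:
G = -50 (G = -2 - 48 = -50)
G*(7 - 13) = -50*(7 - 13) = -50*(-6) = 300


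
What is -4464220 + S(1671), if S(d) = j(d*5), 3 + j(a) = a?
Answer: -4455868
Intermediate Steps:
j(a) = -3 + a
S(d) = -3 + 5*d (S(d) = -3 + d*5 = -3 + 5*d)
-4464220 + S(1671) = -4464220 + (-3 + 5*1671) = -4464220 + (-3 + 8355) = -4464220 + 8352 = -4455868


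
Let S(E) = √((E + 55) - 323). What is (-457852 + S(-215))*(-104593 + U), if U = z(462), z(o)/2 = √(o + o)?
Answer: (104593 - 4*√231)*(457852 - I*√483) ≈ 4.786e+10 - 2.2973e+6*I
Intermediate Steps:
z(o) = 2*√2*√o (z(o) = 2*√(o + o) = 2*√(2*o) = 2*(√2*√o) = 2*√2*√o)
S(E) = √(-268 + E) (S(E) = √((55 + E) - 323) = √(-268 + E))
U = 4*√231 (U = 2*√2*√462 = 4*√231 ≈ 60.795)
(-457852 + S(-215))*(-104593 + U) = (-457852 + √(-268 - 215))*(-104593 + 4*√231) = (-457852 + √(-483))*(-104593 + 4*√231) = (-457852 + I*√483)*(-104593 + 4*√231)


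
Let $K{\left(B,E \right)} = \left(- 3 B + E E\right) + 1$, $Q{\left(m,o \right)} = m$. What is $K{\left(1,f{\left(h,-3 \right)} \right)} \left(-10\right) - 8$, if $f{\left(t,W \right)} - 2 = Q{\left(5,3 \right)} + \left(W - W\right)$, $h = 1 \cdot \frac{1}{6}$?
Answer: $-478$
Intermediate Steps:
$h = \frac{1}{6}$ ($h = 1 \cdot \frac{1}{6} = \frac{1}{6} \approx 0.16667$)
$f{\left(t,W \right)} = 7$ ($f{\left(t,W \right)} = 2 + \left(5 + \left(W - W\right)\right) = 2 + \left(5 + 0\right) = 2 + 5 = 7$)
$K{\left(B,E \right)} = 1 + E^{2} - 3 B$ ($K{\left(B,E \right)} = \left(- 3 B + E^{2}\right) + 1 = \left(E^{2} - 3 B\right) + 1 = 1 + E^{2} - 3 B$)
$K{\left(1,f{\left(h,-3 \right)} \right)} \left(-10\right) - 8 = \left(1 + 7^{2} - 3\right) \left(-10\right) - 8 = \left(1 + 49 - 3\right) \left(-10\right) - 8 = 47 \left(-10\right) - 8 = -470 - 8 = -478$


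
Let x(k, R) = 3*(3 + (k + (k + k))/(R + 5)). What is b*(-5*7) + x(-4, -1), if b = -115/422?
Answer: 4025/422 ≈ 9.5379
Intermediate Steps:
b = -115/422 (b = -115*1/422 = -115/422 ≈ -0.27251)
x(k, R) = 9 + 9*k/(5 + R) (x(k, R) = 3*(3 + (k + 2*k)/(5 + R)) = 3*(3 + (3*k)/(5 + R)) = 3*(3 + 3*k/(5 + R)) = 9 + 9*k/(5 + R))
b*(-5*7) + x(-4, -1) = -(-575)*7/422 + 9*(5 - 1 - 4)/(5 - 1) = -115/422*(-35) + 9*0/4 = 4025/422 + 9*(¼)*0 = 4025/422 + 0 = 4025/422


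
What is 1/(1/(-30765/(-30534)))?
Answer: 1465/1454 ≈ 1.0076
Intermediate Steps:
1/(1/(-30765/(-30534))) = 1/(1/(-30765*(-1/30534))) = 1/(1/(1465/1454)) = 1/(1454/1465) = 1465/1454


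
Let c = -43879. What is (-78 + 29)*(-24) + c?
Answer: -42703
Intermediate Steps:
(-78 + 29)*(-24) + c = (-78 + 29)*(-24) - 43879 = -49*(-24) - 43879 = 1176 - 43879 = -42703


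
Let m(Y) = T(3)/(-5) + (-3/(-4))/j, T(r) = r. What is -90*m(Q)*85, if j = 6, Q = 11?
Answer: 14535/4 ≈ 3633.8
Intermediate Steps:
m(Y) = -19/40 (m(Y) = 3/(-5) - 3/(-4)/6 = 3*(-⅕) - 3*(-¼)*(⅙) = -⅗ + (¾)*(⅙) = -⅗ + ⅛ = -19/40)
-90*m(Q)*85 = -90*(-19/40)*85 = (171/4)*85 = 14535/4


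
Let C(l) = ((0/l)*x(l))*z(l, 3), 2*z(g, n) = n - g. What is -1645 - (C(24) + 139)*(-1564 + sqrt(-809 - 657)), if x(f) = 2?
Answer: 215751 - 139*I*sqrt(1466) ≈ 2.1575e+5 - 5322.1*I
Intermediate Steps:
z(g, n) = n/2 - g/2 (z(g, n) = (n - g)/2 = n/2 - g/2)
C(l) = 0 (C(l) = ((0/l)*2)*((1/2)*3 - l/2) = (0*2)*(3/2 - l/2) = 0*(3/2 - l/2) = 0)
-1645 - (C(24) + 139)*(-1564 + sqrt(-809 - 657)) = -1645 - (0 + 139)*(-1564 + sqrt(-809 - 657)) = -1645 - 139*(-1564 + sqrt(-1466)) = -1645 - 139*(-1564 + I*sqrt(1466)) = -1645 - (-217396 + 139*I*sqrt(1466)) = -1645 + (217396 - 139*I*sqrt(1466)) = 215751 - 139*I*sqrt(1466)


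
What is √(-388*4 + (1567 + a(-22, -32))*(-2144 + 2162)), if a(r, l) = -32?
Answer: √26078 ≈ 161.49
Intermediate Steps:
√(-388*4 + (1567 + a(-22, -32))*(-2144 + 2162)) = √(-388*4 + (1567 - 32)*(-2144 + 2162)) = √(-1552 + 1535*18) = √(-1552 + 27630) = √26078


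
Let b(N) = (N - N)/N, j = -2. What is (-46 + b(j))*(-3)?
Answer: 138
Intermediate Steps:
b(N) = 0 (b(N) = 0/N = 0)
(-46 + b(j))*(-3) = (-46 + 0)*(-3) = -46*(-3) = 138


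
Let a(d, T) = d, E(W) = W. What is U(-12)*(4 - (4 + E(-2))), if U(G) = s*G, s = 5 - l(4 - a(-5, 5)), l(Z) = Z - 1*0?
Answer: 96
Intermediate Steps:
l(Z) = Z (l(Z) = Z + 0 = Z)
s = -4 (s = 5 - (4 - 1*(-5)) = 5 - (4 + 5) = 5 - 1*9 = 5 - 9 = -4)
U(G) = -4*G
U(-12)*(4 - (4 + E(-2))) = (-4*(-12))*(4 - (4 - 2)) = 48*(4 - 1*2) = 48*(4 - 2) = 48*2 = 96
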